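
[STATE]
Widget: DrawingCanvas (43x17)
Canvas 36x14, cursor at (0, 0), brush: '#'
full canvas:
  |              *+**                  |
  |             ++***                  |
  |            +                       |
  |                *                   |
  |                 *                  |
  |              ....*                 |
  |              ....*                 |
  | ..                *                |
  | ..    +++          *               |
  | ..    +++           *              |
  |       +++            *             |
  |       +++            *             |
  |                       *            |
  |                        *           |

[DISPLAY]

+             *+**                         
             ++***                         
            +                              
                *                          
                 *                         
              ....*                        
              ....*                        
 ..                *                       
 ..    +++          *                      
 ..    +++           *                     
       +++            *                    
       +++            *                    
                       *                   
                        *                  
                                           
                                           
                                           


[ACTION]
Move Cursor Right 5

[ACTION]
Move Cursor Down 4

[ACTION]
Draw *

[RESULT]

              *+**                         
             ++***                         
            +                              
                *                          
     *           *                         
              ....*                        
              ....*                        
 ..                *                       
 ..    +++          *                      
 ..    +++           *                     
       +++            *                    
       +++            *                    
                       *                   
                        *                  
                                           
                                           
                                           


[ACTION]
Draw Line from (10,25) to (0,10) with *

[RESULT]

          *   *+**                         
           **++***                         
            +*                             
              ***                          
     *          **                         
              ...**                        
              ....**                       
 ..                ***                     
 ..    +++          * *                    
 ..    +++           * **                  
       +++            *  *                 
       +++            *                    
                       *                   
                        *                  
                                           
                                           
                                           


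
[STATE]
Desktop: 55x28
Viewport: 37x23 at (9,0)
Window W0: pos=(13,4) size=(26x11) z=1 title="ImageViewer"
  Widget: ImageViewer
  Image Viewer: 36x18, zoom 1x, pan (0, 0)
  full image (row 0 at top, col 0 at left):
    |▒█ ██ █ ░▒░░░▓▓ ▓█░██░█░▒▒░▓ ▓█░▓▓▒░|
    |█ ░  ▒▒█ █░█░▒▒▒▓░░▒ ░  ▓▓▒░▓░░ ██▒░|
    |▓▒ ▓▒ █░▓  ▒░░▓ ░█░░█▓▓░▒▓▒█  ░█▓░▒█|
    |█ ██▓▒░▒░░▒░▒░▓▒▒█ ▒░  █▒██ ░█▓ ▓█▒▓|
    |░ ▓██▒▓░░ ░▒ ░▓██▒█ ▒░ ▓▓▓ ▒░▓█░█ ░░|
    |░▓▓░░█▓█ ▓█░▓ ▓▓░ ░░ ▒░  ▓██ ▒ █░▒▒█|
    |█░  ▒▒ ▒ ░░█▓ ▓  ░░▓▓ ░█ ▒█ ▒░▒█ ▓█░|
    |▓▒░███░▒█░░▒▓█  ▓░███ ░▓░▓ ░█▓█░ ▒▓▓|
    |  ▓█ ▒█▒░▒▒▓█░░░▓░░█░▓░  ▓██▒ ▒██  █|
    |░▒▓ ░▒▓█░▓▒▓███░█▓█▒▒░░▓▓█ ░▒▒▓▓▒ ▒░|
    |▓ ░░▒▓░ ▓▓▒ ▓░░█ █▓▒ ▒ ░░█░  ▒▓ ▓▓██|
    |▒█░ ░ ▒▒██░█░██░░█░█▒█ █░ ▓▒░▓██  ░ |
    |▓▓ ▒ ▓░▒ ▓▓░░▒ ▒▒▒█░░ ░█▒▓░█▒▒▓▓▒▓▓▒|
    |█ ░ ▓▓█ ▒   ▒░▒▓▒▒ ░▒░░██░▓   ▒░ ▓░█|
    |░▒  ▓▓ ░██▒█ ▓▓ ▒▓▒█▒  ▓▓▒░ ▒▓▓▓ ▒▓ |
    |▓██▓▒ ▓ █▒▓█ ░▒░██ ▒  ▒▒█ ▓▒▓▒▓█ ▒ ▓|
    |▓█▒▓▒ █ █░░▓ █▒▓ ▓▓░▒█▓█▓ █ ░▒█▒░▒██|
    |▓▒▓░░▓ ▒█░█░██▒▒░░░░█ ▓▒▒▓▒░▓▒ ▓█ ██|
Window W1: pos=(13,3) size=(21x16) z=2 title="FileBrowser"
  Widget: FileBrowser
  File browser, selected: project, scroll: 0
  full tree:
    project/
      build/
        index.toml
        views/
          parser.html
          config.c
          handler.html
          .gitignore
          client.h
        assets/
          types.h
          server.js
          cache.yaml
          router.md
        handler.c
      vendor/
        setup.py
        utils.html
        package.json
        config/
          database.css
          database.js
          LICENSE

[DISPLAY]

                                     
                                     
                                     
    ┏━━━━━━━━━━━━━━━━━━━┓            
    ┃ FileBrowser       ┃━━━━┓       
    ┠───────────────────┨    ┃       
    ┃> [-] project/     ┃────┨       
    ┃    [+] build/     ┃█░█░┃       
    ┃    [+] vendor/    ┃ ░  ┃       
    ┃                   ┃█▓▓░┃       
    ┃                   ┃░  █┃       
    ┃                   ┃▒░ ▓┃       
    ┃                   ┃ ▒░ ┃       
    ┃                   ┃▓ ░█┃       
    ┃                   ┃━━━━┛       
    ┃                   ┃            
    ┃                   ┃            
    ┃                   ┃            
    ┗━━━━━━━━━━━━━━━━━━━┛            
                                     
                                     
                                     
                                     


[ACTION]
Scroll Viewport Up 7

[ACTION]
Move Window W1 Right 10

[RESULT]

                                     
                                     
                                     
              ┏━━━━━━━━━━━━━━━━━━━┓  
    ┏━━━━━━━━━┃ FileBrowser       ┃  
    ┃ ImageVie┠───────────────────┨  
    ┠─────────┃> [-] project/     ┃  
    ┃▒█ ██ █ ░┃    [+] build/     ┃  
    ┃█ ░  ▒▒█ ┃    [+] vendor/    ┃  
    ┃▓▒ ▓▒ █░▓┃                   ┃  
    ┃█ ██▓▒░▒░┃                   ┃  
    ┃░ ▓██▒▓░░┃                   ┃  
    ┃░▓▓░░█▓█ ┃                   ┃  
    ┃█░  ▒▒ ▒ ┃                   ┃  
    ┗━━━━━━━━━┃                   ┃  
              ┃                   ┃  
              ┃                   ┃  
              ┃                   ┃  
              ┗━━━━━━━━━━━━━━━━━━━┛  
                                     
                                     
                                     
                                     


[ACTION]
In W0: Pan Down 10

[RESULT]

                                     
                                     
                                     
              ┏━━━━━━━━━━━━━━━━━━━┓  
    ┏━━━━━━━━━┃ FileBrowser       ┃  
    ┃ ImageVie┠───────────────────┨  
    ┠─────────┃> [-] project/     ┃  
    ┃▓ ░░▒▓░ ▓┃    [+] build/     ┃  
    ┃▒█░ ░ ▒▒█┃    [+] vendor/    ┃  
    ┃▓▓ ▒ ▓░▒ ┃                   ┃  
    ┃█ ░ ▓▓█ ▒┃                   ┃  
    ┃░▒  ▓▓ ░█┃                   ┃  
    ┃▓██▓▒ ▓ █┃                   ┃  
    ┃▓█▒▓▒ █ █┃                   ┃  
    ┗━━━━━━━━━┃                   ┃  
              ┃                   ┃  
              ┃                   ┃  
              ┃                   ┃  
              ┗━━━━━━━━━━━━━━━━━━━┛  
                                     
                                     
                                     
                                     


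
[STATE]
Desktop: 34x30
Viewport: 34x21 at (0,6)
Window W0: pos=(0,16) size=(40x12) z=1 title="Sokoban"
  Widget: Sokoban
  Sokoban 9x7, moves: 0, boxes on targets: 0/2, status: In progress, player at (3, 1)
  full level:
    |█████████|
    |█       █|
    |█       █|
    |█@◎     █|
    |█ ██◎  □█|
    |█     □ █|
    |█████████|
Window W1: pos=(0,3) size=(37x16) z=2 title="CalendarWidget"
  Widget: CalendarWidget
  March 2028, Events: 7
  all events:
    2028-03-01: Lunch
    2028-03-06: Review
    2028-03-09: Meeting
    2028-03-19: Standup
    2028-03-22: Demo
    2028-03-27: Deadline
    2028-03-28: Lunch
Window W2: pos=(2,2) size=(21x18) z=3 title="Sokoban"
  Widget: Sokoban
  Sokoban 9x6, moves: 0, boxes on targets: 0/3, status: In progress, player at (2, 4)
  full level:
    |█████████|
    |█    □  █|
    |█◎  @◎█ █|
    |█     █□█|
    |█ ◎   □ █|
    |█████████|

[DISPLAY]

┃ ┃█    □  █          ┃8          
┃M┃█◎  @◎█ █          ┃           
┃ ┃█     █□█          ┃           
┃ ┃█ ◎   □ █          ┃           
┃1┃█████████          ┃           
┃2┃Moves: 0  0/3      ┃           
┃2┃                   ┃           
┃ ┃                   ┃           
┃ ┃                   ┃           
┃ ┃                   ┃           
┃ ┃                   ┃           
┃ ┃                   ┃           
┗━┃                   ┃━━━━━━━━━━━
┃█┗━━━━━━━━━━━━━━━━━━━┛           
┃█       █                        
┃█       █                        
┃█@◎     █                        
┃█ ██◎  □█                        
┃█     □ █                        
┃█████████                        
┃Moves: 0  0/2                    


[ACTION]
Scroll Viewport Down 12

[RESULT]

┃ ┃█ ◎   □ █          ┃           
┃1┃█████████          ┃           
┃2┃Moves: 0  0/3      ┃           
┃2┃                   ┃           
┃ ┃                   ┃           
┃ ┃                   ┃           
┃ ┃                   ┃           
┃ ┃                   ┃           
┃ ┃                   ┃           
┗━┃                   ┃━━━━━━━━━━━
┃█┗━━━━━━━━━━━━━━━━━━━┛           
┃█       █                        
┃█       █                        
┃█@◎     █                        
┃█ ██◎  □█                        
┃█     □ █                        
┃█████████                        
┃Moves: 0  0/2                    
┗━━━━━━━━━━━━━━━━━━━━━━━━━━━━━━━━━
                                  
                                  


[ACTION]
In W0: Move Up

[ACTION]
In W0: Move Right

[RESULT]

┃ ┃█ ◎   □ █          ┃           
┃1┃█████████          ┃           
┃2┃Moves: 0  0/3      ┃           
┃2┃                   ┃           
┃ ┃                   ┃           
┃ ┃                   ┃           
┃ ┃                   ┃           
┃ ┃                   ┃           
┃ ┃                   ┃           
┗━┃                   ┃━━━━━━━━━━━
┃█┗━━━━━━━━━━━━━━━━━━━┛           
┃█       █                        
┃█ @     █                        
┃█ ◎     █                        
┃█ ██◎  □█                        
┃█     □ █                        
┃█████████                        
┃Moves: 2  0/2                    
┗━━━━━━━━━━━━━━━━━━━━━━━━━━━━━━━━━
                                  
                                  


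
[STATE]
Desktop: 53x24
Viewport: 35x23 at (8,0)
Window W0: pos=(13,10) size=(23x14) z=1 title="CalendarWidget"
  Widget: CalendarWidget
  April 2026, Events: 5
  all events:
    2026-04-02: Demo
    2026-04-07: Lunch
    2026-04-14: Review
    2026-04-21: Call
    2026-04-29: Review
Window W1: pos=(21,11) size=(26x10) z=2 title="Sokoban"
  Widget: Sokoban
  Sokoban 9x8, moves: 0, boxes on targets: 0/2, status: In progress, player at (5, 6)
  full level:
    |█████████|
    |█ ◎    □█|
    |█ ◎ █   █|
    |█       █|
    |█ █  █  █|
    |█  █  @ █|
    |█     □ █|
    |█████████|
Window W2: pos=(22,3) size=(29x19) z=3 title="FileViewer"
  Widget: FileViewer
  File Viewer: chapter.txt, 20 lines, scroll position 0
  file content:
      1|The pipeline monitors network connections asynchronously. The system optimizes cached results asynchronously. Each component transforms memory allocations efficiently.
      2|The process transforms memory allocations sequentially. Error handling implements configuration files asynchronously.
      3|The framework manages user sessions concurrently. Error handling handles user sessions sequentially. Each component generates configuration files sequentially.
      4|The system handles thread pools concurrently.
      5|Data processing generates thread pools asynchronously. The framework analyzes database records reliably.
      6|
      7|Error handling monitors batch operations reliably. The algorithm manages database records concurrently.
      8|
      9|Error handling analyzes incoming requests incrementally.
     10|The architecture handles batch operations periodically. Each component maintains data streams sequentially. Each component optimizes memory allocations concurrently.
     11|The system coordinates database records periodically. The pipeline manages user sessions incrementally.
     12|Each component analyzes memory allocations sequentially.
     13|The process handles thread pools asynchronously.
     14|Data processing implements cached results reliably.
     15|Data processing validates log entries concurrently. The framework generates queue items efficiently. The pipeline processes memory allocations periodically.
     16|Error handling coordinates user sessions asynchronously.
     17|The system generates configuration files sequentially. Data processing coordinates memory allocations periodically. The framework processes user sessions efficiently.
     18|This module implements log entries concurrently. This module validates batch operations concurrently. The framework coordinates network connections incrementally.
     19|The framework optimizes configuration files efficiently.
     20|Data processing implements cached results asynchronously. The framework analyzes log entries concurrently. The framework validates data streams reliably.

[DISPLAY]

                                   
                                   
                                   
              ┏━━━━━━━━━━━━━━━━━━━━
              ┃ FileViewer         
              ┠────────────────────
              ┃The pipeline monitor
              ┃The process transfor
              ┃The framework manage
              ┃The system handles t
     ┏━━━━━━━━┃Data processing gene
     ┃ Calend┏┃                    
     ┠───────┃┃Error handling monit
     ┃      A┠┃                    
     ┃Mo Tu W┃┃Error handling analy
     ┃       ┃┃The architecture han
     ┃ 6  7* ┃┃The system coordinat
     ┃13 14* ┃┃Each component analy
     ┃20 21* ┃┃The process handles 
     ┃27 28 2┃┃Data processing impl
     ┃       ┗┃Data processing vali
     ┃        ┗━━━━━━━━━━━━━━━━━━━━
     ┃                     ┃       


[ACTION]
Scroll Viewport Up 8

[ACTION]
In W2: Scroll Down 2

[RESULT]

                                   
                                   
                                   
              ┏━━━━━━━━━━━━━━━━━━━━
              ┃ FileViewer         
              ┠────────────────────
              ┃The framework manage
              ┃The system handles t
              ┃Data processing gene
              ┃                    
     ┏━━━━━━━━┃Error handling monit
     ┃ Calend┏┃                    
     ┠───────┃┃Error handling analy
     ┃      A┠┃The architecture han
     ┃Mo Tu W┃┃The system coordinat
     ┃       ┃┃Each component analy
     ┃ 6  7* ┃┃The process handles 
     ┃13 14* ┃┃Data processing impl
     ┃20 21* ┃┃Data processing vali
     ┃27 28 2┃┃Error handling coord
     ┃       ┗┃The system generates
     ┃        ┗━━━━━━━━━━━━━━━━━━━━
     ┃                     ┃       


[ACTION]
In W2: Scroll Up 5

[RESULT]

                                   
                                   
                                   
              ┏━━━━━━━━━━━━━━━━━━━━
              ┃ FileViewer         
              ┠────────────────────
              ┃The pipeline monitor
              ┃The process transfor
              ┃The framework manage
              ┃The system handles t
     ┏━━━━━━━━┃Data processing gene
     ┃ Calend┏┃                    
     ┠───────┃┃Error handling monit
     ┃      A┠┃                    
     ┃Mo Tu W┃┃Error handling analy
     ┃       ┃┃The architecture han
     ┃ 6  7* ┃┃The system coordinat
     ┃13 14* ┃┃Each component analy
     ┃20 21* ┃┃The process handles 
     ┃27 28 2┃┃Data processing impl
     ┃       ┗┃Data processing vali
     ┃        ┗━━━━━━━━━━━━━━━━━━━━
     ┃                     ┃       


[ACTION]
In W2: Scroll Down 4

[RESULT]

                                   
                                   
                                   
              ┏━━━━━━━━━━━━━━━━━━━━
              ┃ FileViewer         
              ┠────────────────────
              ┃Data processing gene
              ┃                    
              ┃Error handling monit
              ┃                    
     ┏━━━━━━━━┃Error handling analy
     ┃ Calend┏┃The architecture han
     ┠───────┃┃The system coordinat
     ┃      A┠┃Each component analy
     ┃Mo Tu W┃┃The process handles 
     ┃       ┃┃Data processing impl
     ┃ 6  7* ┃┃Data processing vali
     ┃13 14* ┃┃Error handling coord
     ┃20 21* ┃┃The system generates
     ┃27 28 2┃┃This module implemen
     ┃       ┗┃The framework optimi
     ┃        ┗━━━━━━━━━━━━━━━━━━━━
     ┃                     ┃       


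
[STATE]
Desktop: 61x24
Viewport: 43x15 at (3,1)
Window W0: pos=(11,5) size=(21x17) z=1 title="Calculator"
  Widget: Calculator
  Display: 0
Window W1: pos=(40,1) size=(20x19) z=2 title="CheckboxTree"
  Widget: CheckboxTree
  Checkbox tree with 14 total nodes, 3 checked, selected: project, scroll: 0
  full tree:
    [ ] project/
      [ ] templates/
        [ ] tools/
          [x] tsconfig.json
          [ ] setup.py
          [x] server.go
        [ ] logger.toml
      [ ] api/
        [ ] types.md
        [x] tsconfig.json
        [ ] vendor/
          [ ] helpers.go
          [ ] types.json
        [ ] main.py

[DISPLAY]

                                     ┏━━━━━
                                     ┃ Chec
                                     ┠─────
                                     ┃>[-] 
        ┏━━━━━━━━━━━━━━━━━━━┓        ┃   [-
        ┃ Calculator        ┃        ┃     
        ┠───────────────────┨        ┃     
        ┃                  0┃        ┃     
        ┃┌───┬───┬───┬───┐  ┃        ┃     
        ┃│ 7 │ 8 │ 9 │ ÷ │  ┃        ┃     
        ┃├───┼───┼───┼───┤  ┃        ┃   [-
        ┃│ 4 │ 5 │ 6 │ × │  ┃        ┃     
        ┃├───┼───┼───┼───┤  ┃        ┃     
        ┃│ 1 │ 2 │ 3 │ - │  ┃        ┃     
        ┃├───┼───┼───┼───┤  ┃        ┃     


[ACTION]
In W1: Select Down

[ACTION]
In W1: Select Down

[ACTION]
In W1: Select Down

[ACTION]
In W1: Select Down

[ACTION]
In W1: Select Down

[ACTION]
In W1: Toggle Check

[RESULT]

                                     ┏━━━━━
                                     ┃ Chec
                                     ┠─────
                                     ┃ [-] 
        ┏━━━━━━━━━━━━━━━━━━━┓        ┃   [-
        ┃ Calculator        ┃        ┃     
        ┠───────────────────┨        ┃     
        ┃                  0┃        ┃     
        ┃┌───┬───┬───┬───┐  ┃        ┃>    
        ┃│ 7 │ 8 │ 9 │ ÷ │  ┃        ┃     
        ┃├───┼───┼───┼───┤  ┃        ┃   [-
        ┃│ 4 │ 5 │ 6 │ × │  ┃        ┃     
        ┃├───┼───┼───┼───┤  ┃        ┃     
        ┃│ 1 │ 2 │ 3 │ - │  ┃        ┃     
        ┃├───┼───┼───┼───┤  ┃        ┃     


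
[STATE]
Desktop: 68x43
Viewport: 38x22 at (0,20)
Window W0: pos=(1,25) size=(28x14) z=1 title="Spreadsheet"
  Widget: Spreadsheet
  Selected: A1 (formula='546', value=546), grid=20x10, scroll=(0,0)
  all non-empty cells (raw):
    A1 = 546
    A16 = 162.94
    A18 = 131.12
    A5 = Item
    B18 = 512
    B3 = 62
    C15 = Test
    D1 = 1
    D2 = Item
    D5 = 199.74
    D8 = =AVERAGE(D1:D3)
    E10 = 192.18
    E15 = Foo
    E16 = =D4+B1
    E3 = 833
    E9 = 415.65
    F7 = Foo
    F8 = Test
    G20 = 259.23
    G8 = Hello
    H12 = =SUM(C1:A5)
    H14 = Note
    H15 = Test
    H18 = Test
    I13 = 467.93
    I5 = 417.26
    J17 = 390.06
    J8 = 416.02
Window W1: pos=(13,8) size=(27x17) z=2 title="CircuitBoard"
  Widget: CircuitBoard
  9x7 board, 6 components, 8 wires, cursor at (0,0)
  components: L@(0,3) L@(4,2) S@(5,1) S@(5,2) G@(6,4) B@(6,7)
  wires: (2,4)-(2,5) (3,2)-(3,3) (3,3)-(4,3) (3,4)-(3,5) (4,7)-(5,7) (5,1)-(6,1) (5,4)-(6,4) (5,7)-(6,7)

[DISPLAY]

             ┃4           L   ·       
             ┃                        
             ┃5       S   S       ·   
             ┃        │           │   
             ┗━━━━━━━━━━━━━━━━━━━━━━━━
 ┏━━━━━━━━━━━━━━━━━━━━━━━━━━┓         
 ┃ Spreadsheet              ┃         
 ┠──────────────────────────┨         
 ┃A1: 546                   ┃         
 ┃       A       B       C  ┃         
 ┃--------------------------┃         
 ┃  1    [546]       0      ┃         
 ┃  2        0       0      ┃         
 ┃  3        0      62      ┃         
 ┃  4        0       0      ┃         
 ┃  5 Item           0      ┃         
 ┃  6        0       0      ┃         
 ┃  7        0       0      ┃         
 ┗━━━━━━━━━━━━━━━━━━━━━━━━━━┛         
                                      
                                      
                                      


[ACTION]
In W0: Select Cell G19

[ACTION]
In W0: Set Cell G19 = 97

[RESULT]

             ┃4           L   ·       
             ┃                        
             ┃5       S   S       ·   
             ┃        │           │   
             ┗━━━━━━━━━━━━━━━━━━━━━━━━
 ┏━━━━━━━━━━━━━━━━━━━━━━━━━━┓         
 ┃ Spreadsheet              ┃         
 ┠──────────────────────────┨         
 ┃G19: 97                   ┃         
 ┃       A       B       C  ┃         
 ┃--------------------------┃         
 ┃  1      546       0      ┃         
 ┃  2        0       0      ┃         
 ┃  3        0      62      ┃         
 ┃  4        0       0      ┃         
 ┃  5 Item           0      ┃         
 ┃  6        0       0      ┃         
 ┃  7        0       0      ┃         
 ┗━━━━━━━━━━━━━━━━━━━━━━━━━━┛         
                                      
                                      
                                      


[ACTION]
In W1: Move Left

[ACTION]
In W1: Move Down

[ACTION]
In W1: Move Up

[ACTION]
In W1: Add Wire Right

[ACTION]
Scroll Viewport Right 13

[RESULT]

┃4           L   ·        ┃           
┃                         ┃           
┃5       S   S       ·    ┃           
┃        │           │    ┃           
┗━━━━━━━━━━━━━━━━━━━━━━━━━┛           
━━━━━━━━━━━━━━━┓                      
t              ┃                      
───────────────┨                      
               ┃                      
    B       C  ┃                      
---------------┃                      
6       0      ┃                      
0       0      ┃                      
0      62      ┃                      
0       0      ┃                      
        0      ┃                      
0       0      ┃                      
0       0      ┃                      
━━━━━━━━━━━━━━━┛                      
                                      
                                      
                                      


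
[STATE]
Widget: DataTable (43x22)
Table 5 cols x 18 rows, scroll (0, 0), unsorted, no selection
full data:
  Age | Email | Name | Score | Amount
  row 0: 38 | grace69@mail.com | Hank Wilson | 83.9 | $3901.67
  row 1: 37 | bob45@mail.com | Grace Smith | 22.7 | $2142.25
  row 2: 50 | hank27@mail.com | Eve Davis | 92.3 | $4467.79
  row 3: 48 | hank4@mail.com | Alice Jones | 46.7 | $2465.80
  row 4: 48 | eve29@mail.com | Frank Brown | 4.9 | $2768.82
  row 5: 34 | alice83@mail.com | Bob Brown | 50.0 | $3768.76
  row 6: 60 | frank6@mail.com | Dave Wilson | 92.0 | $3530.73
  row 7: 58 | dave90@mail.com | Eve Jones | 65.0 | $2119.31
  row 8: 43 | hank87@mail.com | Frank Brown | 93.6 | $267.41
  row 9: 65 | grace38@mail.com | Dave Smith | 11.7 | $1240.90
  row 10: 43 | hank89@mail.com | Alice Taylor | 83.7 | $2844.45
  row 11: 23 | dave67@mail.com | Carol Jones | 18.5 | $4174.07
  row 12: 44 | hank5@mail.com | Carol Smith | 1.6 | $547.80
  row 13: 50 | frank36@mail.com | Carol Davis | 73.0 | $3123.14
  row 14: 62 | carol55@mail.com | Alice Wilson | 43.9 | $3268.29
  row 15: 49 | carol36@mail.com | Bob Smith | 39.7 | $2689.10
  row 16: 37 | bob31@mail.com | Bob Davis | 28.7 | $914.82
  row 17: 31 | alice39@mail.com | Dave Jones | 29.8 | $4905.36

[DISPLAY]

Age│Email           │Name        │Score│Amo
───┼────────────────┼────────────┼─────┼───
38 │grace69@mail.com│Hank Wilson │83.9 │$39
37 │bob45@mail.com  │Grace Smith │22.7 │$21
50 │hank27@mail.com │Eve Davis   │92.3 │$44
48 │hank4@mail.com  │Alice Jones │46.7 │$24
48 │eve29@mail.com  │Frank Brown │4.9  │$27
34 │alice83@mail.com│Bob Brown   │50.0 │$37
60 │frank6@mail.com │Dave Wilson │92.0 │$35
58 │dave90@mail.com │Eve Jones   │65.0 │$21
43 │hank87@mail.com │Frank Brown │93.6 │$26
65 │grace38@mail.com│Dave Smith  │11.7 │$12
43 │hank89@mail.com │Alice Taylor│83.7 │$28
23 │dave67@mail.com │Carol Jones │18.5 │$41
44 │hank5@mail.com  │Carol Smith │1.6  │$54
50 │frank36@mail.com│Carol Davis │73.0 │$31
62 │carol55@mail.com│Alice Wilson│43.9 │$32
49 │carol36@mail.com│Bob Smith   │39.7 │$26
37 │bob31@mail.com  │Bob Davis   │28.7 │$91
31 │alice39@mail.com│Dave Jones  │29.8 │$49
                                           
                                           


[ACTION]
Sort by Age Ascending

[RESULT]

Ag▲│Email           │Name        │Score│Amo
───┼────────────────┼────────────┼─────┼───
23 │dave67@mail.com │Carol Jones │18.5 │$41
31 │alice39@mail.com│Dave Jones  │29.8 │$49
34 │alice83@mail.com│Bob Brown   │50.0 │$37
37 │bob45@mail.com  │Grace Smith │22.7 │$21
37 │bob31@mail.com  │Bob Davis   │28.7 │$91
38 │grace69@mail.com│Hank Wilson │83.9 │$39
43 │hank87@mail.com │Frank Brown │93.6 │$26
43 │hank89@mail.com │Alice Taylor│83.7 │$28
44 │hank5@mail.com  │Carol Smith │1.6  │$54
48 │hank4@mail.com  │Alice Jones │46.7 │$24
48 │eve29@mail.com  │Frank Brown │4.9  │$27
49 │carol36@mail.com│Bob Smith   │39.7 │$26
50 │hank27@mail.com │Eve Davis   │92.3 │$44
50 │frank36@mail.com│Carol Davis │73.0 │$31
58 │dave90@mail.com │Eve Jones   │65.0 │$21
60 │frank6@mail.com │Dave Wilson │92.0 │$35
62 │carol55@mail.com│Alice Wilson│43.9 │$32
65 │grace38@mail.com│Dave Smith  │11.7 │$12
                                           
                                           


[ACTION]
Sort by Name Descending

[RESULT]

Age│Email           │Name       ▼│Score│Amo
───┼────────────────┼────────────┼─────┼───
38 │grace69@mail.com│Hank Wilson │83.9 │$39
37 │bob45@mail.com  │Grace Smith │22.7 │$21
43 │hank87@mail.com │Frank Brown │93.6 │$26
48 │eve29@mail.com  │Frank Brown │4.9  │$27
58 │dave90@mail.com │Eve Jones   │65.0 │$21
50 │hank27@mail.com │Eve Davis   │92.3 │$44
60 │frank6@mail.com │Dave Wilson │92.0 │$35
65 │grace38@mail.com│Dave Smith  │11.7 │$12
31 │alice39@mail.com│Dave Jones  │29.8 │$49
44 │hank5@mail.com  │Carol Smith │1.6  │$54
23 │dave67@mail.com │Carol Jones │18.5 │$41
50 │frank36@mail.com│Carol Davis │73.0 │$31
49 │carol36@mail.com│Bob Smith   │39.7 │$26
37 │bob31@mail.com  │Bob Davis   │28.7 │$91
34 │alice83@mail.com│Bob Brown   │50.0 │$37
62 │carol55@mail.com│Alice Wilson│43.9 │$32
43 │hank89@mail.com │Alice Taylor│83.7 │$28
48 │hank4@mail.com  │Alice Jones │46.7 │$24
                                           
                                           


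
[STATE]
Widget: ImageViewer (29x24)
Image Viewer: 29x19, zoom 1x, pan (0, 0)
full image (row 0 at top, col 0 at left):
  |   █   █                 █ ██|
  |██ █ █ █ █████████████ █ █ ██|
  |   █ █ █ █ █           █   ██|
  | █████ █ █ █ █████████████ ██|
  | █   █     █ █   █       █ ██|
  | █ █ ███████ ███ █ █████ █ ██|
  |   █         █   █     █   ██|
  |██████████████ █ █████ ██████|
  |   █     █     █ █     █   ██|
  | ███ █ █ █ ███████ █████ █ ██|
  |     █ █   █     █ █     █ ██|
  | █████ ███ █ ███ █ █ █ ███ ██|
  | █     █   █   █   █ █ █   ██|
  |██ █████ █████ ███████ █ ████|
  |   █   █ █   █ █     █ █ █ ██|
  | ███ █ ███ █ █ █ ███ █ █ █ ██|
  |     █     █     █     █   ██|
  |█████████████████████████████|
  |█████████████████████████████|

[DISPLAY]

   █   █                 █ ██
██ █ █ █ █████████████ █ █ ██
   █ █ █ █ █           █   ██
 █████ █ █ █ █████████████ ██
 █   █     █ █   █       █ ██
 █ █ ███████ ███ █ █████ █ ██
   █         █   █     █   ██
██████████████ █ █████ ██████
   █     █     █ █     █   ██
 ███ █ █ █ ███████ █████ █ ██
     █ █   █     █ █     █ ██
 █████ ███ █ ███ █ █ █ ███ ██
 █     █   █   █   █ █ █   ██
██ █████ █████ ███████ █ ████
   █   █ █   █ █     █ █ █ ██
 ███ █ ███ █ █ █ ███ █ █ █ ██
     █     █     █     █   ██
█████████████████████████████
█████████████████████████████
                             
                             
                             
                             
                             


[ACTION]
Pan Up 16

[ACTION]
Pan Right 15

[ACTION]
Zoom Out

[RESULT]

          █ ██               
███████ █ █ ██               
        █   ██               
███████████ ██               
  █       █ ██               
█ █ █████ █ ██               
  █     █   ██               
█ █████ ██████               
█ █     █   ██               
███ █████ █ ██               
  █ █     █ ██               
█ █ █ █ ███ ██               
█   █ █ █   ██               
███████ █ ████               
█     █ █ █ ██               
█ ███ █ █ █ ██               
  █     █   ██               
██████████████               
██████████████               
                             
                             
                             
                             
                             


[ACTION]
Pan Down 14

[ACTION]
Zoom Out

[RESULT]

█     █ █ █ ██               
█ ███ █ █ █ ██               
  █     █   ██               
██████████████               
██████████████               
                             
                             
                             
                             
                             
                             
                             
                             
                             
                             
                             
                             
                             
                             
                             
                             
                             
                             
                             


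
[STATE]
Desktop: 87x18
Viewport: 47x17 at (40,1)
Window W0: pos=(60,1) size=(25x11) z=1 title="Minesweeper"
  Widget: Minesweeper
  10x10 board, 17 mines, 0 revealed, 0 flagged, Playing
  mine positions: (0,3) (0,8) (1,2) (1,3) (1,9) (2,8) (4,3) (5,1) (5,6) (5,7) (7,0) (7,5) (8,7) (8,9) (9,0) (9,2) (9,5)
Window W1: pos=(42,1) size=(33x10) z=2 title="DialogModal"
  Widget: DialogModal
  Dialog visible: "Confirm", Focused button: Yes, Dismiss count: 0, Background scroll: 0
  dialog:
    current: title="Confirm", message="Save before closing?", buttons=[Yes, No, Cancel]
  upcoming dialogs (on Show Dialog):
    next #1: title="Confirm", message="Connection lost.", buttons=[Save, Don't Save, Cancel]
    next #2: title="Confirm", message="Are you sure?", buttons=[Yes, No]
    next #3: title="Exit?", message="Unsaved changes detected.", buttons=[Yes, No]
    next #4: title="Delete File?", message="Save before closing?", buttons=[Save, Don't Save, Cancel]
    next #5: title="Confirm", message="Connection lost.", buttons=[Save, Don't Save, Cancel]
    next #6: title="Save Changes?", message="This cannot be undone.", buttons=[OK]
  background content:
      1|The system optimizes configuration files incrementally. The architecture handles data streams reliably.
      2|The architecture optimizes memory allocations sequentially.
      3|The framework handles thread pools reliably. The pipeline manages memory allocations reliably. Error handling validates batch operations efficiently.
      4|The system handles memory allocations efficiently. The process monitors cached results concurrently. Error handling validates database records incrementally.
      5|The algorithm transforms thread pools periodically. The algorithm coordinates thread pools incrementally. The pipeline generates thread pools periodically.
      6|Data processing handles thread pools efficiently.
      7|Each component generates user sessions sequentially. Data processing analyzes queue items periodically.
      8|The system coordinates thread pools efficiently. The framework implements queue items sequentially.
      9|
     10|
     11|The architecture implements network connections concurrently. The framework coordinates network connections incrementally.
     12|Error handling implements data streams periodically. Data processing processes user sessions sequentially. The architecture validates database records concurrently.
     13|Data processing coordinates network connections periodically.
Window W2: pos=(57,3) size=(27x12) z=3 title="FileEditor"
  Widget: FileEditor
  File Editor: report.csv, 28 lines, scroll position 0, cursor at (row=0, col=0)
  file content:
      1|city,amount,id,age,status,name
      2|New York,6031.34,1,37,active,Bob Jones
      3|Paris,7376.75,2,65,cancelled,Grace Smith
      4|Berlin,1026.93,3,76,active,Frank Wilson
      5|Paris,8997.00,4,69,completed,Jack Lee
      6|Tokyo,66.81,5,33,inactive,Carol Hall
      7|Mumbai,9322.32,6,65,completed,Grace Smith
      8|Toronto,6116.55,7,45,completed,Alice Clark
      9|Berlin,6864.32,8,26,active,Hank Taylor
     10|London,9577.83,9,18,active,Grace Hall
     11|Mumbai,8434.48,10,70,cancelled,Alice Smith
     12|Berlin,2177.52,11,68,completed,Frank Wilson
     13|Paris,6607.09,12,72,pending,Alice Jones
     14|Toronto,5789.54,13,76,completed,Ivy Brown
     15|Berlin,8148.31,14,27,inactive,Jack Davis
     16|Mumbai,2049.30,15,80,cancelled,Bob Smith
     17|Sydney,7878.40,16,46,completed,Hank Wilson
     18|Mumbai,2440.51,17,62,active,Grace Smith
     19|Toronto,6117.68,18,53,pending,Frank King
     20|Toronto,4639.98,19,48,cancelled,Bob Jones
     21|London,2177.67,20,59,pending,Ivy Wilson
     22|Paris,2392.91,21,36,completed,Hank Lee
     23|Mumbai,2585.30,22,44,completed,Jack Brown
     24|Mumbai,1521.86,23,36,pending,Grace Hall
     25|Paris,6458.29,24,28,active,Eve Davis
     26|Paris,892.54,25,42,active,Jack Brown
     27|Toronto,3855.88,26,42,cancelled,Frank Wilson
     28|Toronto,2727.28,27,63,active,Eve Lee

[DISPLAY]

  ┏━━━━━━━━━━━━━━━━━━━━━━━━━━━━━━━┓━━━━━━━━━┓  
  ┃ DialogModal                   ┃         ┃  
  ┠──────────────┏━━━━━━━━━━━━━━━━━━━━━━━━━┓┨  
  ┃The┌──────────┃ FileEditor              ┃┃  
  ┃The│       Con┠─────────────────────────┨┃  
  ┃The│ Save befo┃█ity,amount,id,age,statu▲┃┃  
  ┃The│ [Yes]  No┃New York,6031.34,1,37,ac█┃┃  
  ┃The└──────────┃Paris,7376.75,2,65,cance░┃┃  
  ┃Data processin┃Berlin,1026.93,3,76,acti░┃┃  
  ┗━━━━━━━━━━━━━━┃Paris,8997.00,4,69,compl░┃┃  
                 ┃Tokyo,66.81,5,33,inactiv░┃┛  
                 ┃Mumbai,9322.32,6,65,comp░┃   
                 ┃Toronto,6116.55,7,45,com▼┃   
                 ┗━━━━━━━━━━━━━━━━━━━━━━━━━┛   
                                               
                                               
                                               


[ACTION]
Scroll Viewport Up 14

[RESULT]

                                               
  ┏━━━━━━━━━━━━━━━━━━━━━━━━━━━━━━━┓━━━━━━━━━┓  
  ┃ DialogModal                   ┃         ┃  
  ┠──────────────┏━━━━━━━━━━━━━━━━━━━━━━━━━┓┨  
  ┃The┌──────────┃ FileEditor              ┃┃  
  ┃The│       Con┠─────────────────────────┨┃  
  ┃The│ Save befo┃█ity,amount,id,age,statu▲┃┃  
  ┃The│ [Yes]  No┃New York,6031.34,1,37,ac█┃┃  
  ┃The└──────────┃Paris,7376.75,2,65,cance░┃┃  
  ┃Data processin┃Berlin,1026.93,3,76,acti░┃┃  
  ┗━━━━━━━━━━━━━━┃Paris,8997.00,4,69,compl░┃┃  
                 ┃Tokyo,66.81,5,33,inactiv░┃┛  
                 ┃Mumbai,9322.32,6,65,comp░┃   
                 ┃Toronto,6116.55,7,45,com▼┃   
                 ┗━━━━━━━━━━━━━━━━━━━━━━━━━┛   
                                               
                                               


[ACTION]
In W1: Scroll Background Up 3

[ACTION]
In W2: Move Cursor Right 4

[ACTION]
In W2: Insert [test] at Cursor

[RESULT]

                                               
  ┏━━━━━━━━━━━━━━━━━━━━━━━━━━━━━━━┓━━━━━━━━━┓  
  ┃ DialogModal                   ┃         ┃  
  ┠──────────────┏━━━━━━━━━━━━━━━━━━━━━━━━━┓┨  
  ┃The┌──────────┃ FileEditor              ┃┃  
  ┃The│       Con┠─────────────────────────┨┃  
  ┃The│ Save befo┃citytest█amount,id,age,s▲┃┃  
  ┃The│ [Yes]  No┃New York,6031.34,1,37,ac█┃┃  
  ┃The└──────────┃Paris,7376.75,2,65,cance░┃┃  
  ┃Data processin┃Berlin,1026.93,3,76,acti░┃┃  
  ┗━━━━━━━━━━━━━━┃Paris,8997.00,4,69,compl░┃┃  
                 ┃Tokyo,66.81,5,33,inactiv░┃┛  
                 ┃Mumbai,9322.32,6,65,comp░┃   
                 ┃Toronto,6116.55,7,45,com▼┃   
                 ┗━━━━━━━━━━━━━━━━━━━━━━━━━┛   
                                               
                                               
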